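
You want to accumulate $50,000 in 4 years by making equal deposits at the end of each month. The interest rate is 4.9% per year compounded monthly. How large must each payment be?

Level ordinary annuity; solve FV = PMT × [((1+r)^n − 1)/r] for PMT.
Periodic rate r = 0.049/12 per month; n is counted in months.
With n = 48: PMT = 50,000 / ([((1+r)^n − 1)/r]) = $945.03

$945.03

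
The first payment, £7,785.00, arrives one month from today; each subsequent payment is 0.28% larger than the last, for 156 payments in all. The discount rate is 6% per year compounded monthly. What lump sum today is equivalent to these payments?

£1,024,637.68

Periodic rate r = 0.06/12 per month; n is counted in months.
Growing ordinary annuity: PV = PMT₁ × [1 − ((1+g)/(1+r))^n] / (r − g) = 7,785 × [1 − ((1+0.0028)/(1+r))^156] / (r − 0.0028) = £1,024,637.68.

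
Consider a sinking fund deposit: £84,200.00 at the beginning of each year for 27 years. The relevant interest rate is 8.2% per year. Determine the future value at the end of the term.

This is an annuity due: 27 deposits of £84,200.00 at the beginning of each year.
Periodic rate r = 0.082 per year.
FV = PMT × [((1+r)^n − 1)/r] × (1+r) = 84,200 × [(1+r)^27 − 1] / r × (1+r) = £8,218,538.87

£8,218,538.87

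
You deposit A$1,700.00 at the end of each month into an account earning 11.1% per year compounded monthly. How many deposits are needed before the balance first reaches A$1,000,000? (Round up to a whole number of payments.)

203 payments

Periodic rate r = 0.111/12 per month; n is counted in months.
Ordinary annuity FV: 1,000,000 = 1,700 × [((1+r)^n − 1)/r].
(1+r)^n = 1 + 1,000,000 × r / 1,700, so n = ln(1 + 1,000,000·r/1,700) / ln(1+r) = 202.30.
Round up to a whole number of payments: n = 203.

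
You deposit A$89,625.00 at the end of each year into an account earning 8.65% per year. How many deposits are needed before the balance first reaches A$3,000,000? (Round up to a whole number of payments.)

17 payments

Periodic rate r = 0.0865 per year.
Ordinary annuity FV: 3,000,000 = 89,625 × [((1+r)^n − 1)/r].
(1+r)^n = 1 + 3,000,000 × r / 89,625, so n = ln(1 + 3,000,000·r/89,625) / ln(1+r) = 16.39.
Round up to a whole number of payments: n = 17.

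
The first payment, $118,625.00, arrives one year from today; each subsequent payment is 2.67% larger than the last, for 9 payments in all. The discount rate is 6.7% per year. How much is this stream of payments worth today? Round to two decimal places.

$862,014.61

Periodic rate r = 0.067 per year.
Growing ordinary annuity: PV = PMT₁ × [1 − ((1+g)/(1+r))^n] / (r − g) = 118,625 × [1 − ((1+0.0267)/(1+r))^9] / (r − 0.0267) = $862,014.61.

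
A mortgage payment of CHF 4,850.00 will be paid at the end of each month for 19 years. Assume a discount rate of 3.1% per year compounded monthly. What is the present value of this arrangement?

CHF 834,881.87

This is an ordinary annuity: 228 payments of CHF 4,850.00 at the end of each month.
Periodic rate r = 0.031/12 per month; n is counted in months.
PV = PMT × [(1 − (1+r)^−n)/r] = 4,850 × [1 − (1+r)^−228] / r = CHF 834,881.87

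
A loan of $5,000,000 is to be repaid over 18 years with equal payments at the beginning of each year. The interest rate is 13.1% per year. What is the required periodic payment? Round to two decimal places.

$650,026.66

Level annuity due; solve PV = PMT × [(1 − (1+r)^−n)/r] × (1+r) for PMT.
Periodic rate r = 0.131 per year.
With n = 18: PMT = 5,000,000 / ([(1 − (1+r)^−n)/r] × (1+r)) = $650,026.66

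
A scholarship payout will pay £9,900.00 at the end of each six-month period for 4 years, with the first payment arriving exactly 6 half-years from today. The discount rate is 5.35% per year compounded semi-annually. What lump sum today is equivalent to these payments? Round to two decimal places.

Ordinary annuity of 8 payments, first payment at period 6.
Periodic rate r = 0.0535/2 per half-year; n is counted in half-years.
The ordinary-annuity PV formula values the stream one period before the first payment (period 5); discount that back 5 periods:
PV₀ = 9,900 × [1 − (1+r)^−8] / r × (1+r)^−5 = £61,745.40

£61,745.40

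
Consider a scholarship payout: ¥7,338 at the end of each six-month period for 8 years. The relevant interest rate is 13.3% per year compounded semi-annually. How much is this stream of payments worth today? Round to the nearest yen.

¥70,956

This is an ordinary annuity: 16 payments of ¥7,338 at the end of each six-month period.
Periodic rate r = 0.133/2 per half-year; n is counted in half-years.
PV = PMT × [(1 − (1+r)^−n)/r] = 7,338 × [1 − (1+r)^−16] / r = ¥70,956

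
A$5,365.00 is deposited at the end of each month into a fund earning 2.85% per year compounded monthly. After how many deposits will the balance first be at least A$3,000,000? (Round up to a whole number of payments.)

357 payments

Periodic rate r = 0.0285/12 per month; n is counted in months.
Ordinary annuity FV: 3,000,000 = 5,365 × [((1+r)^n − 1)/r].
(1+r)^n = 1 + 3,000,000 × r / 5,365, so n = ln(1 + 3,000,000·r/5,365) / ln(1+r) = 356.23.
Round up to a whole number of payments: n = 357.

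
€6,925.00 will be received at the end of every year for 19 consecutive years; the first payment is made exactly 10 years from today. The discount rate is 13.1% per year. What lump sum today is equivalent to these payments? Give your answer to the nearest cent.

€15,774.19

Ordinary annuity of 19 payments, first payment at period 10.
Periodic rate r = 0.131 per year.
The ordinary-annuity PV formula values the stream one period before the first payment (period 9); discount that back 9 periods:
PV₀ = 6,925 × [1 − (1+r)^−19] / r × (1+r)^−9 = €15,774.19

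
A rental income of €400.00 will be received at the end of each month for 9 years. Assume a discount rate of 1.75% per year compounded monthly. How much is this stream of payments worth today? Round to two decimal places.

This is an ordinary annuity: 108 payments of €400.00 at the end of each month.
Periodic rate r = 0.0175/12 per month; n is counted in months.
PV = PMT × [(1 − (1+r)^−n)/r] = 400 × [1 − (1+r)^−108] / r = €39,942.90

€39,942.90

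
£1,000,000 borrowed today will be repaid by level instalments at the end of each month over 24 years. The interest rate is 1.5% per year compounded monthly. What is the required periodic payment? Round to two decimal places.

Level ordinary annuity; solve PV = PMT × [(1 − (1+r)^−n)/r] for PMT.
Periodic rate r = 0.015/12 per month; n is counted in months.
With n = 288: PMT = 1,000,000 / ([(1 − (1+r)^−n)/r]) = £4,136.79

£4,136.79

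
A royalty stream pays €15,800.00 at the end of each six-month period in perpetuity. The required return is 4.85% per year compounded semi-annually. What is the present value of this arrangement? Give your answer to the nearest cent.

Periodic rate r = 0.0485/2 per half-year.
Level perpetuity: PV = PMT / r = 15,800 / (0.0485/2) = €651,546.39.

€651,546.39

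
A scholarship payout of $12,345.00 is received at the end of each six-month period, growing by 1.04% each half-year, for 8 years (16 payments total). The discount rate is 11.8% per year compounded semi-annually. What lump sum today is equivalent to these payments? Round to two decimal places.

$134,224.47

Periodic rate r = 0.118/2 per half-year; n is counted in half-years.
Growing ordinary annuity: PV = PMT₁ × [1 − ((1+g)/(1+r))^n] / (r − g) = 12,345 × [1 − ((1+0.0104)/(1+r))^16] / (r − 0.0104) = $134,224.47.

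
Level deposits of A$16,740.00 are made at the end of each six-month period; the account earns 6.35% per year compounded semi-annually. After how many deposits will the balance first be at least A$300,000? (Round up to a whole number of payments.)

15 payments

Periodic rate r = 0.0635/2 per half-year; n is counted in half-years.
Ordinary annuity FV: 300,000 = 16,740 × [((1+r)^n − 1)/r].
(1+r)^n = 1 + 300,000 × r / 16,740, so n = ln(1 + 300,000·r/16,740) / ln(1+r) = 14.41.
Round up to a whole number of payments: n = 15.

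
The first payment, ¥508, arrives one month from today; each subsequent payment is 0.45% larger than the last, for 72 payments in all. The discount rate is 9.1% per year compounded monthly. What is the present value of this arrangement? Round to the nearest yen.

Periodic rate r = 0.091/12 per month; n is counted in months.
Growing ordinary annuity: PV = PMT₁ × [1 − ((1+g)/(1+r))^n] / (r − g) = 508 × [1 − ((1+0.0045)/(1+r))^72] / (r − 0.0045) = ¥32,625.

¥32,625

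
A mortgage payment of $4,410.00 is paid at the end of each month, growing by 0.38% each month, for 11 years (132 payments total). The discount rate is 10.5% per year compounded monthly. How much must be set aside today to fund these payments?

$425,500.55

Periodic rate r = 0.105/12 per month; n is counted in months.
Growing ordinary annuity: PV = PMT₁ × [1 − ((1+g)/(1+r))^n] / (r − g) = 4,410 × [1 − ((1+0.0038)/(1+r))^132] / (r − 0.0038) = $425,500.55.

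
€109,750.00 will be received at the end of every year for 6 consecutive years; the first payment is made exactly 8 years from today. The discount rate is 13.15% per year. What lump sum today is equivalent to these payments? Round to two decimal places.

€183,994.43

Ordinary annuity of 6 payments, first payment at period 8.
Periodic rate r = 0.1315 per year.
The ordinary-annuity PV formula values the stream one period before the first payment (period 7); discount that back 7 periods:
PV₀ = 109,750 × [1 − (1+r)^−6] / r × (1+r)^−7 = €183,994.43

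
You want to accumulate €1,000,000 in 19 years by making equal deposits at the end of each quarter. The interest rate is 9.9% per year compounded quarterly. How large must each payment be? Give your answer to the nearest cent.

Level ordinary annuity; solve FV = PMT × [((1+r)^n − 1)/r] for PMT.
Periodic rate r = 0.099/4 per quarter; n is counted in quarters.
With n = 76: PMT = 1,000,000 / ([((1+r)^n − 1)/r]) = €4,573.56

€4,573.56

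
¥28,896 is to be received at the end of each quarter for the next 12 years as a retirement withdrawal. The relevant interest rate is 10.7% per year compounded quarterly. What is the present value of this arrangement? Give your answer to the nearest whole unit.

This is an ordinary annuity: 48 payments of ¥28,896 at the end of each quarter.
Periodic rate r = 0.107/4 per quarter; n is counted in quarters.
PV = PMT × [(1 − (1+r)^−n)/r] = 28,896 × [1 − (1+r)^−48] / r = ¥775,990

¥775,990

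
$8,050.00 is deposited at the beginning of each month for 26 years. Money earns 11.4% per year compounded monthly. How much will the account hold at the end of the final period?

$15,488,322.21

This is an annuity due: 312 deposits of $8,050.00 at the beginning of each month.
Periodic rate r = 0.114/12 per month; n is counted in months.
FV = PMT × [((1+r)^n − 1)/r] × (1+r) = 8,050 × [(1+r)^312 − 1] / r × (1+r) = $15,488,322.21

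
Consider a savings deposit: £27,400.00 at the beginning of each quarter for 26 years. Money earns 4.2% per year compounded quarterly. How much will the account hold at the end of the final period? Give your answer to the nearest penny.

This is an annuity due: 104 deposits of £27,400.00 at the beginning of each quarter.
Periodic rate r = 0.042/4 per quarter; n is counted in quarters.
FV = PMT × [((1+r)^n − 1)/r] × (1+r) = 27,400 × [(1+r)^104 − 1] / r × (1+r) = £5,177,098.34

£5,177,098.34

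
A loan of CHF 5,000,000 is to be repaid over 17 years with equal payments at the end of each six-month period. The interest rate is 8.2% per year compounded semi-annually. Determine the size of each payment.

Level ordinary annuity; solve PV = PMT × [(1 − (1+r)^−n)/r] for PMT.
Periodic rate r = 0.082/2 per half-year; n is counted in half-years.
With n = 34: PMT = 5,000,000 / ([(1 − (1+r)^−n)/r]) = CHF 275,197.07

CHF 275,197.07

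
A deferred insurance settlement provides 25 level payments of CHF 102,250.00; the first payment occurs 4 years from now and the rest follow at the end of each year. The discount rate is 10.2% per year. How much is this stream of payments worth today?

CHF 682,996.95

Ordinary annuity of 25 payments, first payment at period 4.
Periodic rate r = 0.102 per year.
The ordinary-annuity PV formula values the stream one period before the first payment (period 3); discount that back 3 periods:
PV₀ = 102,250 × [1 − (1+r)^−25] / r × (1+r)^−3 = CHF 682,996.95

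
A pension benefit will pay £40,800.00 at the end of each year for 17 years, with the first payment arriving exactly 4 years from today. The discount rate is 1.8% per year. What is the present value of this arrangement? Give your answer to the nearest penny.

Ordinary annuity of 17 payments, first payment at period 4.
Periodic rate r = 0.018 per year.
The ordinary-annuity PV formula values the stream one period before the first payment (period 3); discount that back 3 periods:
PV₀ = 40,800 × [1 − (1+r)^−17] / r × (1+r)^−3 = £562,073.50

£562,073.50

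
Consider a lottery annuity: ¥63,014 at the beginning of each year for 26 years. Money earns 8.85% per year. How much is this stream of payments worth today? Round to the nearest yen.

¥689,573

This is an annuity due: 26 payments of ¥63,014 at the beginning of each year.
Periodic rate r = 0.0885 per year.
PV = PMT × [(1 − (1+r)^−n)/r] × (1+r) = 63,014 × [1 − (1+r)^−26] / r × (1+r) = ¥689,573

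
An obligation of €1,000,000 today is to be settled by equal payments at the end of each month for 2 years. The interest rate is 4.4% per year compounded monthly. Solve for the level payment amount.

€43,603.18

Level ordinary annuity; solve PV = PMT × [(1 − (1+r)^−n)/r] for PMT.
Periodic rate r = 0.044/12 per month; n is counted in months.
With n = 24: PMT = 1,000,000 / ([(1 − (1+r)^−n)/r]) = €43,603.18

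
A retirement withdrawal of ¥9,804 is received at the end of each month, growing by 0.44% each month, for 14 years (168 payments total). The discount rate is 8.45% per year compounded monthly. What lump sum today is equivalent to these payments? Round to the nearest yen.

Periodic rate r = 0.0845/12 per month; n is counted in months.
Growing ordinary annuity: PV = PMT₁ × [1 − ((1+g)/(1+r))^n] / (r − g) = 9,804 × [1 − ((1+0.0044)/(1+r))^168] / (r − 0.0044) = ¥1,324,133.

¥1,324,133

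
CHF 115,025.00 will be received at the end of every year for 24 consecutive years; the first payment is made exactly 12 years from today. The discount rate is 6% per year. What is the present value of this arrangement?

CHF 760,473.04

Ordinary annuity of 24 payments, first payment at period 12.
Periodic rate r = 0.06 per year.
The ordinary-annuity PV formula values the stream one period before the first payment (period 11); discount that back 11 periods:
PV₀ = 115,025 × [1 − (1+r)^−24] / r × (1+r)^−11 = CHF 760,473.04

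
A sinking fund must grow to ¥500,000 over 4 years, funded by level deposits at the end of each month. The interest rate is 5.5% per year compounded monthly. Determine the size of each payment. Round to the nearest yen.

¥9,337

Level ordinary annuity; solve FV = PMT × [((1+r)^n − 1)/r] for PMT.
Periodic rate r = 0.055/12 per month; n is counted in months.
With n = 48: PMT = 500,000 / ([((1+r)^n − 1)/r]) = ¥9,337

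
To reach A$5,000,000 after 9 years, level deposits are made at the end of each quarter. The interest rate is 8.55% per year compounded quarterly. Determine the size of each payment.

A$93,647.05

Level ordinary annuity; solve FV = PMT × [((1+r)^n − 1)/r] for PMT.
Periodic rate r = 0.0855/4 per quarter; n is counted in quarters.
With n = 36: PMT = 5,000,000 / ([((1+r)^n − 1)/r]) = A$93,647.05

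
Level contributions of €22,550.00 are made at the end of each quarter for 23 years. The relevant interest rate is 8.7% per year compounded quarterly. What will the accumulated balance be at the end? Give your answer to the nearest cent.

€6,468,979.75

This is an ordinary annuity: 92 deposits of €22,550.00 at the end of each quarter.
Periodic rate r = 0.087/4 per quarter; n is counted in quarters.
FV = PMT × [((1+r)^n − 1)/r] = 22,550 × [(1+r)^92 − 1] / r = €6,468,979.75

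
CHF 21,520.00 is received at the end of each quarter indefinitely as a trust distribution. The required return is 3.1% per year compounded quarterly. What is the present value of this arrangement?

Periodic rate r = 0.031/4 per quarter.
Level perpetuity: PV = PMT / r = 21,520 / (0.031/4) = CHF 2,776,774.19.

CHF 2,776,774.19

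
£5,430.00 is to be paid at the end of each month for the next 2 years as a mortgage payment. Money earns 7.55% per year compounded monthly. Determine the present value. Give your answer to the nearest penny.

£120,606.81

This is an ordinary annuity: 24 payments of £5,430.00 at the end of each month.
Periodic rate r = 0.0755/12 per month; n is counted in months.
PV = PMT × [(1 − (1+r)^−n)/r] = 5,430 × [1 − (1+r)^−24] / r = £120,606.81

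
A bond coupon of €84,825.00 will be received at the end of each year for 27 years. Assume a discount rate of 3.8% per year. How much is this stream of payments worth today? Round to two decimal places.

This is an ordinary annuity: 27 payments of €84,825.00 at the end of each year.
Periodic rate r = 0.038 per year.
PV = PMT × [(1 − (1+r)^−n)/r] = 84,825 × [1 − (1+r)^−27] / r = €1,416,759.82

€1,416,759.82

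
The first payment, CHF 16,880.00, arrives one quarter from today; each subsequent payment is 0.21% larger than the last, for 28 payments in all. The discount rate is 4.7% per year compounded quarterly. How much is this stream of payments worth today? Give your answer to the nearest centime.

CHF 411,688.58

Periodic rate r = 0.047/4 per quarter; n is counted in quarters.
Growing ordinary annuity: PV = PMT₁ × [1 − ((1+g)/(1+r))^n] / (r − g) = 16,880 × [1 − ((1+0.0021)/(1+r))^28] / (r − 0.0021) = CHF 411,688.58.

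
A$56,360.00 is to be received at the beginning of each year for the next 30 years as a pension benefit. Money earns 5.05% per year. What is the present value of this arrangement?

This is an annuity due: 30 payments of A$56,360.00 at the beginning of each year.
Periodic rate r = 0.0505 per year.
PV = PMT × [(1 − (1+r)^−n)/r] × (1+r) = 56,360 × [1 − (1+r)^−30] / r × (1+r) = A$904,979.56

A$904,979.56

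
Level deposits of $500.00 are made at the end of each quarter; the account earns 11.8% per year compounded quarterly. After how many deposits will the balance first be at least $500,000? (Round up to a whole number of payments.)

118 payments

Periodic rate r = 0.118/4 per quarter; n is counted in quarters.
Ordinary annuity FV: 500,000 = 500 × [((1+r)^n − 1)/r].
(1+r)^n = 1 + 500,000 × r / 500, so n = ln(1 + 500,000·r/500) / ln(1+r) = 117.56.
Round up to a whole number of payments: n = 118.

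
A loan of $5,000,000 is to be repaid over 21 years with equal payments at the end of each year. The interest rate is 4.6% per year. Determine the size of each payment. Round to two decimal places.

$376,368.65

Level ordinary annuity; solve PV = PMT × [(1 − (1+r)^−n)/r] for PMT.
Periodic rate r = 0.046 per year.
With n = 21: PMT = 5,000,000 / ([(1 − (1+r)^−n)/r]) = $376,368.65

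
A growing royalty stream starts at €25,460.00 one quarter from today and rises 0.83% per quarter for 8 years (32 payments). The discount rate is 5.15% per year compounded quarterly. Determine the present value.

€750,511.82

Periodic rate r = 0.0515/4 per quarter; n is counted in quarters.
Growing ordinary annuity: PV = PMT₁ × [1 − ((1+g)/(1+r))^n] / (r − g) = 25,460 × [1 − ((1+0.0083)/(1+r))^32] / (r − 0.0083) = €750,511.82.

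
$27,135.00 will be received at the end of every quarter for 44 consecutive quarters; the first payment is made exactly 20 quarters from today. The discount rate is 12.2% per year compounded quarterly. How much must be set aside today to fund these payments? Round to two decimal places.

$368,679.32

Ordinary annuity of 44 payments, first payment at period 20.
Periodic rate r = 0.122/4 per quarter; n is counted in quarters.
The ordinary-annuity PV formula values the stream one period before the first payment (period 19); discount that back 19 periods:
PV₀ = 27,135 × [1 − (1+r)^−44] / r × (1+r)^−19 = $368,679.32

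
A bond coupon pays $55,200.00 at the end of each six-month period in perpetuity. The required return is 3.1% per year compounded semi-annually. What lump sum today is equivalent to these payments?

$3,561,290.32

Periodic rate r = 0.031/2 per half-year.
Level perpetuity: PV = PMT / r = 55,200 / (0.031/2) = $3,561,290.32.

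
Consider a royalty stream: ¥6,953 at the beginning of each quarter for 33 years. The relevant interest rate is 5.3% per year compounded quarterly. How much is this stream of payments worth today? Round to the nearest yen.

¥438,150

This is an annuity due: 132 payments of ¥6,953 at the beginning of each quarter.
Periodic rate r = 0.053/4 per quarter; n is counted in quarters.
PV = PMT × [(1 − (1+r)^−n)/r] × (1+r) = 6,953 × [1 − (1+r)^−132] / r × (1+r) = ¥438,150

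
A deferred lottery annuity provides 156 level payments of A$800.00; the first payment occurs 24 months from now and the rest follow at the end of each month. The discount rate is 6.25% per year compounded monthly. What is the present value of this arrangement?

A$75,690.54

Ordinary annuity of 156 payments, first payment at period 24.
Periodic rate r = 0.0625/12 per month; n is counted in months.
The ordinary-annuity PV formula values the stream one period before the first payment (period 23); discount that back 23 periods:
PV₀ = 800 × [1 − (1+r)^−156] / r × (1+r)^−23 = A$75,690.54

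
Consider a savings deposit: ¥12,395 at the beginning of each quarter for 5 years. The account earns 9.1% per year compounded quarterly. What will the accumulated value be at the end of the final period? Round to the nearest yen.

This is an annuity due: 20 deposits of ¥12,395 at the beginning of each quarter.
Periodic rate r = 0.091/4 per quarter; n is counted in quarters.
FV = PMT × [((1+r)^n − 1)/r] × (1+r) = 12,395 × [(1+r)^20 − 1] / r × (1+r) = ¥316,595

¥316,595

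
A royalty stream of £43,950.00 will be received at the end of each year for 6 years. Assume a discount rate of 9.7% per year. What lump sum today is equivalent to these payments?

This is an ordinary annuity: 6 payments of £43,950.00 at the end of each year.
Periodic rate r = 0.097 per year.
PV = PMT × [(1 − (1+r)^−n)/r] = 43,950 × [1 − (1+r)^−6] / r = £193,108.33

£193,108.33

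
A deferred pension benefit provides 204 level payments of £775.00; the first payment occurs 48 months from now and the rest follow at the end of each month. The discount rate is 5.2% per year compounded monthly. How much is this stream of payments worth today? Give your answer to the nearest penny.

£85,541.85

Ordinary annuity of 204 payments, first payment at period 48.
Periodic rate r = 0.052/12 per month; n is counted in months.
The ordinary-annuity PV formula values the stream one period before the first payment (period 47); discount that back 47 periods:
PV₀ = 775 × [1 − (1+r)^−204] / r × (1+r)^−47 = £85,541.85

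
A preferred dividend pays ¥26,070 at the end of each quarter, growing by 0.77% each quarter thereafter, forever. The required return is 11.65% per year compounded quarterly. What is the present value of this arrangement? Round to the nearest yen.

¥1,216,803

Periodic rate r = 0.1165/4 per quarter.
Growing perpetuity (Gordon): PV = PMT₁ / (r − g) = 26,070 / (r − 0.0077) = ¥1,216,803.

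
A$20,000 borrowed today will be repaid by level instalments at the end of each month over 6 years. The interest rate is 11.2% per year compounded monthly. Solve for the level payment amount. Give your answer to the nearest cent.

Level ordinary annuity; solve PV = PMT × [(1 − (1+r)^−n)/r] for PMT.
Periodic rate r = 0.112/12 per month; n is counted in months.
With n = 72: PMT = 20,000 / ([(1 − (1+r)^−n)/r]) = A$382.73

A$382.73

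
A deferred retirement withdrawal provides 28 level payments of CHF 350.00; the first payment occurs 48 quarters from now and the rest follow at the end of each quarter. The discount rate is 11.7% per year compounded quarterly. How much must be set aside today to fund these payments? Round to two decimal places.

Ordinary annuity of 28 payments, first payment at period 48.
Periodic rate r = 0.117/4 per quarter; n is counted in quarters.
The ordinary-annuity PV formula values the stream one period before the first payment (period 47); discount that back 47 periods:
PV₀ = 350 × [1 − (1+r)^−28] / r × (1+r)^−47 = CHF 1,709.64

CHF 1,709.64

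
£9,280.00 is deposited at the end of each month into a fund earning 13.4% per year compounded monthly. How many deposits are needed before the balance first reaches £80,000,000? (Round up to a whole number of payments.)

413 payments

Periodic rate r = 0.134/12 per month; n is counted in months.
Ordinary annuity FV: 80,000,000 = 9,280 × [((1+r)^n − 1)/r].
(1+r)^n = 1 + 80,000,000 × r / 9,280, so n = ln(1 + 80,000,000·r/9,280) / ln(1+r) = 412.20.
Round up to a whole number of payments: n = 413.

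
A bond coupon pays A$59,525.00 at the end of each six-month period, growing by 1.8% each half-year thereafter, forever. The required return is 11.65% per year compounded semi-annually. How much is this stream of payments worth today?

A$1,478,881.99

Periodic rate r = 0.1165/2 per half-year.
Growing perpetuity (Gordon): PV = PMT₁ / (r − g) = 59,525 / (r − 0.018) = A$1,478,881.99.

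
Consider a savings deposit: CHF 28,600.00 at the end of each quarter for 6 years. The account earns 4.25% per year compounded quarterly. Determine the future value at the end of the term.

CHF 777,184.88

This is an ordinary annuity: 24 deposits of CHF 28,600.00 at the end of each quarter.
Periodic rate r = 0.0425/4 per quarter; n is counted in quarters.
FV = PMT × [((1+r)^n − 1)/r] = 28,600 × [(1+r)^24 − 1] / r = CHF 777,184.88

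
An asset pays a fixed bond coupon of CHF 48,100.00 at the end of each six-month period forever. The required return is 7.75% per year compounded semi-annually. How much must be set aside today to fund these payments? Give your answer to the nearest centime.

Periodic rate r = 0.0775/2 per half-year.
Level perpetuity: PV = PMT / r = 48,100 / (0.0775/2) = CHF 1,241,290.32.

CHF 1,241,290.32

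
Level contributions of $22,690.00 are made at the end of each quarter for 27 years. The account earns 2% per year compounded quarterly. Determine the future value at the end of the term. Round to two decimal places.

$3,238,768.33

This is an ordinary annuity: 108 deposits of $22,690.00 at the end of each quarter.
Periodic rate r = 0.02/4 per quarter; n is counted in quarters.
FV = PMT × [((1+r)^n − 1)/r] = 22,690 × [(1+r)^108 − 1] / r = $3,238,768.33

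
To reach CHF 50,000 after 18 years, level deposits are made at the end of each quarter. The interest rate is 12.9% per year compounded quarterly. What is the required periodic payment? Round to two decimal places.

CHF 182.64

Level ordinary annuity; solve FV = PMT × [((1+r)^n − 1)/r] for PMT.
Periodic rate r = 0.129/4 per quarter; n is counted in quarters.
With n = 72: PMT = 50,000 / ([((1+r)^n − 1)/r]) = CHF 182.64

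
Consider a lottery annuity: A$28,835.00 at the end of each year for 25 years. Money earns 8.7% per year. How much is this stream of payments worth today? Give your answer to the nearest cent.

A$290,259.08

This is an ordinary annuity: 25 payments of A$28,835.00 at the end of each year.
Periodic rate r = 0.087 per year.
PV = PMT × [(1 − (1+r)^−n)/r] = 28,835 × [1 − (1+r)^−25] / r = A$290,259.08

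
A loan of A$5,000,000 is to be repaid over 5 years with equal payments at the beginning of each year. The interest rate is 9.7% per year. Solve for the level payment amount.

A$1,193,157.70

Level annuity due; solve PV = PMT × [(1 − (1+r)^−n)/r] × (1+r) for PMT.
Periodic rate r = 0.097 per year.
With n = 5: PMT = 5,000,000 / ([(1 − (1+r)^−n)/r] × (1+r)) = A$1,193,157.70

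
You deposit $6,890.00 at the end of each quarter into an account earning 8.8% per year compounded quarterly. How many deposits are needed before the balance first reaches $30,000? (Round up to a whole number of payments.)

5 payments

Periodic rate r = 0.088/4 per quarter; n is counted in quarters.
Ordinary annuity FV: 30,000 = 6,890 × [((1+r)^n − 1)/r].
(1+r)^n = 1 + 30,000 × r / 6,890, so n = ln(1 + 30,000·r/6,890) / ln(1+r) = 4.20.
Round up to a whole number of payments: n = 5.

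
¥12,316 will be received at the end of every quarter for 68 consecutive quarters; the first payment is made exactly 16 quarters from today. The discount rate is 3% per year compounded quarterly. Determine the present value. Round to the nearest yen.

¥584,802

Ordinary annuity of 68 payments, first payment at period 16.
Periodic rate r = 0.03/4 per quarter; n is counted in quarters.
The ordinary-annuity PV formula values the stream one period before the first payment (period 15); discount that back 15 periods:
PV₀ = 12,316 × [1 − (1+r)^−68] / r × (1+r)^−15 = ¥584,802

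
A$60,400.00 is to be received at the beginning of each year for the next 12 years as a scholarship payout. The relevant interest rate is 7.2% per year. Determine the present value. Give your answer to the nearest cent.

A$508,842.15

This is an annuity due: 12 payments of A$60,400.00 at the beginning of each year.
Periodic rate r = 0.072 per year.
PV = PMT × [(1 − (1+r)^−n)/r] × (1+r) = 60,400 × [1 − (1+r)^−12] / r × (1+r) = A$508,842.15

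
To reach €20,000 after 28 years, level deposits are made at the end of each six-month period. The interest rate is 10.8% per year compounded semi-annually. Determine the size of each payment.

€59.95

Level ordinary annuity; solve FV = PMT × [((1+r)^n − 1)/r] for PMT.
Periodic rate r = 0.108/2 per half-year; n is counted in half-years.
With n = 56: PMT = 20,000 / ([((1+r)^n − 1)/r]) = €59.95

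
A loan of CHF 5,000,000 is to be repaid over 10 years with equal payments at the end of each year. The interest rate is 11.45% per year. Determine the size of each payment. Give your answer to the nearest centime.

CHF 865,091.10

Level ordinary annuity; solve PV = PMT × [(1 − (1+r)^−n)/r] for PMT.
Periodic rate r = 0.1145 per year.
With n = 10: PMT = 5,000,000 / ([(1 − (1+r)^−n)/r]) = CHF 865,091.10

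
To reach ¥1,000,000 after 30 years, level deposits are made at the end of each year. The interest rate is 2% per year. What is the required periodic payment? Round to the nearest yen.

Level ordinary annuity; solve FV = PMT × [((1+r)^n − 1)/r] for PMT.
Periodic rate r = 0.02 per year.
With n = 30: PMT = 1,000,000 / ([((1+r)^n − 1)/r]) = ¥24,650

¥24,650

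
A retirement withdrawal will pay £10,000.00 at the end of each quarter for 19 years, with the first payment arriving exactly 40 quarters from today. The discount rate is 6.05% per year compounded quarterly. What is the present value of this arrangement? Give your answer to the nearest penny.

Ordinary annuity of 76 payments, first payment at period 40.
Periodic rate r = 0.0605/4 per quarter; n is counted in quarters.
The ordinary-annuity PV formula values the stream one period before the first payment (period 39); discount that back 39 periods:
PV₀ = 10,000 × [1 − (1+r)^−76] / r × (1+r)^−39 = £250,524.40

£250,524.40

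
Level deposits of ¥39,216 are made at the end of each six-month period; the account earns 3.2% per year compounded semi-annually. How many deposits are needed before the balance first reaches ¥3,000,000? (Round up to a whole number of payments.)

Periodic rate r = 0.032/2 per half-year; n is counted in half-years.
Ordinary annuity FV: 3,000,000 = 39,216 × [((1+r)^n − 1)/r].
(1+r)^n = 1 + 3,000,000 × r / 39,216, so n = ln(1 + 3,000,000·r/39,216) / ln(1+r) = 50.36.
Round up to a whole number of payments: n = 51.

51 payments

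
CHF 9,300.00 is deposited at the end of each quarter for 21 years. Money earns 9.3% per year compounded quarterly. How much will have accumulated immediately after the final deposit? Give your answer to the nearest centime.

This is an ordinary annuity: 84 deposits of CHF 9,300.00 at the end of each quarter.
Periodic rate r = 0.093/4 per quarter; n is counted in quarters.
FV = PMT × [((1+r)^n − 1)/r] = 9,300 × [(1+r)^84 − 1] / r = CHF 2,357,574.60

CHF 2,357,574.60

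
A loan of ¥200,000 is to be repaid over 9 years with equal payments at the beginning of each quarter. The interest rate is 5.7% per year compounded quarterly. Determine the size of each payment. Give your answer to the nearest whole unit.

¥7,040

Level annuity due; solve PV = PMT × [(1 − (1+r)^−n)/r] × (1+r) for PMT.
Periodic rate r = 0.057/4 per quarter; n is counted in quarters.
With n = 36: PMT = 200,000 / ([(1 − (1+r)^−n)/r] × (1+r)) = ¥7,040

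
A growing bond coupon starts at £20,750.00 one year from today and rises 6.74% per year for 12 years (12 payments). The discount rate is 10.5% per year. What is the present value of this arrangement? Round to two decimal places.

£187,603.53

Periodic rate r = 0.105 per year.
Growing ordinary annuity: PV = PMT₁ × [1 − ((1+g)/(1+r))^n] / (r − g) = 20,750 × [1 − ((1+0.0674)/(1+r))^12] / (r − 0.0674) = £187,603.53.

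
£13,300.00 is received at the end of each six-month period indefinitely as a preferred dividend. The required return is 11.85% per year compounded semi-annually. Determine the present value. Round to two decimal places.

Periodic rate r = 0.1185/2 per half-year.
Level perpetuity: PV = PMT / r = 13,300 / (0.1185/2) = £224,472.57.

£224,472.57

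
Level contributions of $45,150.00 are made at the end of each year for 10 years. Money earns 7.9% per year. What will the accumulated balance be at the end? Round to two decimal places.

This is an ordinary annuity: 10 deposits of $45,150.00 at the end of each year.
Periodic rate r = 0.079 per year.
FV = PMT × [((1+r)^n − 1)/r] = 45,150 × [(1+r)^10 − 1] / r = $650,970.44

$650,970.44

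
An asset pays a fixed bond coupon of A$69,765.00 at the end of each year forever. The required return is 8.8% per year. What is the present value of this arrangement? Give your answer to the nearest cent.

Periodic rate r = 0.088 per year.
Level perpetuity: PV = PMT / r = 69,765 / (0.088) = A$792,784.09.

A$792,784.09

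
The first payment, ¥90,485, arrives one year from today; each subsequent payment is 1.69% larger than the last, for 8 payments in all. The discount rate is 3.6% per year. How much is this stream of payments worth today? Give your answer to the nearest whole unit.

Periodic rate r = 0.036 per year.
Growing ordinary annuity: PV = PMT₁ × [1 − ((1+g)/(1+r))^n] / (r − g) = 90,485 × [1 − ((1+0.0169)/(1+r))^8] / (r − 0.0169) = ¥655,264.

¥655,264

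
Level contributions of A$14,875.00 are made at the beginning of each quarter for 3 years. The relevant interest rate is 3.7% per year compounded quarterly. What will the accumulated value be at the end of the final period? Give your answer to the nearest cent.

A$189,604.88

This is an annuity due: 12 deposits of A$14,875.00 at the beginning of each quarter.
Periodic rate r = 0.037/4 per quarter; n is counted in quarters.
FV = PMT × [((1+r)^n − 1)/r] × (1+r) = 14,875 × [(1+r)^12 − 1] / r × (1+r) = A$189,604.88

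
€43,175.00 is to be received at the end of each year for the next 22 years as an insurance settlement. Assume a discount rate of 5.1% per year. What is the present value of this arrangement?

This is an ordinary annuity: 22 payments of €43,175.00 at the end of each year.
Periodic rate r = 0.051 per year.
PV = PMT × [(1 − (1+r)^−n)/r] = 43,175 × [1 − (1+r)^−22] / r = €563,166.95

€563,166.95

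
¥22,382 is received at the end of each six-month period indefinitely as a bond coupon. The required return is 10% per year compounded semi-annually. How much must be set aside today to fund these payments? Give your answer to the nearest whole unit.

Periodic rate r = 0.1/2 per half-year.
Level perpetuity: PV = PMT / r = 22,382 / (0.1/2) = ¥447,640.

¥447,640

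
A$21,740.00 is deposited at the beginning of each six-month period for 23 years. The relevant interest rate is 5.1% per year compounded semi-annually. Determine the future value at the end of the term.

A$1,909,880.02

This is an annuity due: 46 deposits of A$21,740.00 at the beginning of each six-month period.
Periodic rate r = 0.051/2 per half-year; n is counted in half-years.
FV = PMT × [((1+r)^n − 1)/r] × (1+r) = 21,740 × [(1+r)^46 − 1] / r × (1+r) = A$1,909,880.02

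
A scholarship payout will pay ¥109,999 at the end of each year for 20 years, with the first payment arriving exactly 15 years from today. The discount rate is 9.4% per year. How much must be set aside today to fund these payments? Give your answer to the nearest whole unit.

Ordinary annuity of 20 payments, first payment at period 15.
Periodic rate r = 0.094 per year.
The ordinary-annuity PV formula values the stream one period before the first payment (period 14); discount that back 14 periods:
PV₀ = 109,999 × [1 − (1+r)^−20] / r × (1+r)^−14 = ¥277,508

¥277,508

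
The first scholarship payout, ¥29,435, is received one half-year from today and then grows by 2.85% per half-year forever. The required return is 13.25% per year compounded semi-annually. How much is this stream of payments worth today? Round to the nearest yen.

Periodic rate r = 0.1325/2 per half-year.
Growing perpetuity (Gordon): PV = PMT₁ / (r − g) = 29,435 / (r − 0.0285) = ¥779,735.

¥779,735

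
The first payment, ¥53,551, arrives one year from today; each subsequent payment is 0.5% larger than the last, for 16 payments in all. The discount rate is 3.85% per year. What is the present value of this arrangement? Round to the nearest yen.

Periodic rate r = 0.0385 per year.
Growing ordinary annuity: PV = PMT₁ × [1 − ((1+g)/(1+r))^n] / (r − g) = 53,551 × [1 − ((1+0.005)/(1+r))^16] / (r − 0.005) = ¥652,571.

¥652,571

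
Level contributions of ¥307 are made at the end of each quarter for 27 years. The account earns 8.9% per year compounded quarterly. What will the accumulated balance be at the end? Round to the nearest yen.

This is an ordinary annuity: 108 deposits of ¥307 at the end of each quarter.
Periodic rate r = 0.089/4 per quarter; n is counted in quarters.
FV = PMT × [((1+r)^n − 1)/r] = 307 × [(1+r)^108 − 1] / r = ¥134,788

¥134,788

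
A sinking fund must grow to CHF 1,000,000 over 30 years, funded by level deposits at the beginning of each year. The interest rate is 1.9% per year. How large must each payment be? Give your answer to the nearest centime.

Level annuity due; solve FV = PMT × [((1+r)^n − 1)/r] × (1+r) for PMT.
Periodic rate r = 0.019 per year.
With n = 30: PMT = 1,000,000 / ([((1+r)^n − 1)/r] × (1+r)) = CHF 24,571.47

CHF 24,571.47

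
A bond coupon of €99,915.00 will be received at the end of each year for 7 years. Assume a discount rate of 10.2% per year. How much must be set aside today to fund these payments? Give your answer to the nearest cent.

€483,241.59

This is an ordinary annuity: 7 payments of €99,915.00 at the end of each year.
Periodic rate r = 0.102 per year.
PV = PMT × [(1 − (1+r)^−n)/r] = 99,915 × [1 − (1+r)^−7] / r = €483,241.59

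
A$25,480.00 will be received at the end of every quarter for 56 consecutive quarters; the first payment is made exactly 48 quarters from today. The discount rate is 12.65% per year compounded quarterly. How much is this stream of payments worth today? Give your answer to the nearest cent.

A$153,868.98

Ordinary annuity of 56 payments, first payment at period 48.
Periodic rate r = 0.1265/4 per quarter; n is counted in quarters.
The ordinary-annuity PV formula values the stream one period before the first payment (period 47); discount that back 47 periods:
PV₀ = 25,480 × [1 − (1+r)^−56] / r × (1+r)^−47 = A$153,868.98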